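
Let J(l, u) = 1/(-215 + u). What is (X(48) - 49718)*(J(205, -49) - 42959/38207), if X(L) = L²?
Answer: 269771032781/5043324 ≈ 53491.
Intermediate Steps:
(X(48) - 49718)*(J(205, -49) - 42959/38207) = (48² - 49718)*(1/(-215 - 49) - 42959/38207) = (2304 - 49718)*(1/(-264) - 42959*1/38207) = -47414*(-1/264 - 42959/38207) = -47414*(-11379383/10086648) = 269771032781/5043324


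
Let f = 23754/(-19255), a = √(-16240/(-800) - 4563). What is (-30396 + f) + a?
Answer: -585298734/19255 + I*√454270/10 ≈ -30397.0 + 67.4*I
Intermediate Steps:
a = I*√454270/10 (a = √(-16240*(-1/800) - 4563) = √(203/10 - 4563) = √(-45427/10) = I*√454270/10 ≈ 67.4*I)
f = -23754/19255 (f = 23754*(-1/19255) = -23754/19255 ≈ -1.2337)
(-30396 + f) + a = (-30396 - 23754/19255) + I*√454270/10 = -585298734/19255 + I*√454270/10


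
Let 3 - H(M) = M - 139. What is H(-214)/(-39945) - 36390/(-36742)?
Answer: 720259199/733829595 ≈ 0.98151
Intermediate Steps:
H(M) = 142 - M (H(M) = 3 - (M - 139) = 3 - (-139 + M) = 3 + (139 - M) = 142 - M)
H(-214)/(-39945) - 36390/(-36742) = (142 - 1*(-214))/(-39945) - 36390/(-36742) = (142 + 214)*(-1/39945) - 36390*(-1/36742) = 356*(-1/39945) + 18195/18371 = -356/39945 + 18195/18371 = 720259199/733829595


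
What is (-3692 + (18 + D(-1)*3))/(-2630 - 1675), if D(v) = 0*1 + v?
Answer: 3677/4305 ≈ 0.85412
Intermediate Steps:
D(v) = v (D(v) = 0 + v = v)
(-3692 + (18 + D(-1)*3))/(-2630 - 1675) = (-3692 + (18 - 1*3))/(-2630 - 1675) = (-3692 + (18 - 3))/(-4305) = (-3692 + 15)*(-1/4305) = -3677*(-1/4305) = 3677/4305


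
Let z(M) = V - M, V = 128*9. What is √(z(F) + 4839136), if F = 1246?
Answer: √4839042 ≈ 2199.8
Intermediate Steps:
V = 1152
z(M) = 1152 - M
√(z(F) + 4839136) = √((1152 - 1*1246) + 4839136) = √((1152 - 1246) + 4839136) = √(-94 + 4839136) = √4839042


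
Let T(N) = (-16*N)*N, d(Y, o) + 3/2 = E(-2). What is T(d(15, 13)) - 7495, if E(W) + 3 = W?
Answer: -8171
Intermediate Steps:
E(W) = -3 + W
d(Y, o) = -13/2 (d(Y, o) = -3/2 + (-3 - 2) = -3/2 - 5 = -13/2)
T(N) = -16*N**2
T(d(15, 13)) - 7495 = -16*(-13/2)**2 - 7495 = -16*169/4 - 7495 = -676 - 7495 = -8171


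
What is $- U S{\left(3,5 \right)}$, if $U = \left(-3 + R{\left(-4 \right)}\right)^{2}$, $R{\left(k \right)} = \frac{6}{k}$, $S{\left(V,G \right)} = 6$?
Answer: $- \frac{243}{2} \approx -121.5$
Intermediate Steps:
$U = \frac{81}{4}$ ($U = \left(-3 + \frac{6}{-4}\right)^{2} = \left(-3 + 6 \left(- \frac{1}{4}\right)\right)^{2} = \left(-3 - \frac{3}{2}\right)^{2} = \left(- \frac{9}{2}\right)^{2} = \frac{81}{4} \approx 20.25$)
$- U S{\left(3,5 \right)} = \left(-1\right) \frac{81}{4} \cdot 6 = \left(- \frac{81}{4}\right) 6 = - \frac{243}{2}$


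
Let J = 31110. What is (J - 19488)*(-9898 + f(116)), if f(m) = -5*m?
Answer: -121775316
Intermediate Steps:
(J - 19488)*(-9898 + f(116)) = (31110 - 19488)*(-9898 - 5*116) = 11622*(-9898 - 580) = 11622*(-10478) = -121775316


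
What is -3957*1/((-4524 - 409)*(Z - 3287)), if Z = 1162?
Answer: -3957/10482625 ≈ -0.00037748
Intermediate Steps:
-3957*1/((-4524 - 409)*(Z - 3287)) = -3957*1/((-4524 - 409)*(1162 - 3287)) = -3957/((-2125*(-4933))) = -3957/10482625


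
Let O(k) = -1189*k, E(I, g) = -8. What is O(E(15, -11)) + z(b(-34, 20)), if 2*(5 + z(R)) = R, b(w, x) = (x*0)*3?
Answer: 9507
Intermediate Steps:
b(w, x) = 0 (b(w, x) = 0*3 = 0)
z(R) = -5 + R/2
O(E(15, -11)) + z(b(-34, 20)) = -1189*(-8) + (-5 + (½)*0) = 9512 + (-5 + 0) = 9512 - 5 = 9507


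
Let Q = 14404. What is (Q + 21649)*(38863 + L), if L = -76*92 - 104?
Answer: 1145295651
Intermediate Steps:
L = -7096 (L = -6992 - 104 = -7096)
(Q + 21649)*(38863 + L) = (14404 + 21649)*(38863 - 7096) = 36053*31767 = 1145295651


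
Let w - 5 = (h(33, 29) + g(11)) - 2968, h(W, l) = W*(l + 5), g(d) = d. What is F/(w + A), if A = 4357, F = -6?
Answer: -6/2527 ≈ -0.0023744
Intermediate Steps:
h(W, l) = W*(5 + l)
w = -1830 (w = 5 + ((33*(5 + 29) + 11) - 2968) = 5 + ((33*34 + 11) - 2968) = 5 + ((1122 + 11) - 2968) = 5 + (1133 - 2968) = 5 - 1835 = -1830)
F/(w + A) = -6/(-1830 + 4357) = -6/2527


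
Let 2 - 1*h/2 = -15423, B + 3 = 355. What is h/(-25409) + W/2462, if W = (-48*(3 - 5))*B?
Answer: 391334114/31278479 ≈ 12.511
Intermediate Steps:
B = 352 (B = -3 + 355 = 352)
h = 30850 (h = 4 - 2*(-15423) = 4 + 30846 = 30850)
W = 33792 (W = -48*(3 - 5)*352 = -48*(-2)*352 = -12*(-8)*352 = 96*352 = 33792)
h/(-25409) + W/2462 = 30850/(-25409) + 33792/2462 = 30850*(-1/25409) + 33792*(1/2462) = -30850/25409 + 16896/1231 = 391334114/31278479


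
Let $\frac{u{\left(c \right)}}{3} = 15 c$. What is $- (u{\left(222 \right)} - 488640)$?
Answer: $478650$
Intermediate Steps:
$u{\left(c \right)} = 45 c$ ($u{\left(c \right)} = 3 \cdot 15 c = 45 c$)
$- (u{\left(222 \right)} - 488640) = - (45 \cdot 222 - 488640) = - (9990 - 488640) = \left(-1\right) \left(-478650\right) = 478650$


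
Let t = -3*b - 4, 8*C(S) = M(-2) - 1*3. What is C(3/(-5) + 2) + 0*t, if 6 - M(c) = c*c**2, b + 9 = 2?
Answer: 11/8 ≈ 1.3750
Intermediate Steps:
b = -7 (b = -9 + 2 = -7)
M(c) = 6 - c**3 (M(c) = 6 - c*c**2 = 6 - c**3)
C(S) = 11/8 (C(S) = ((6 - 1*(-2)**3) - 1*3)/8 = ((6 - 1*(-8)) - 3)/8 = ((6 + 8) - 3)/8 = (14 - 3)/8 = (1/8)*11 = 11/8)
t = 17 (t = -3*(-7) - 4 = 21 - 4 = 17)
C(3/(-5) + 2) + 0*t = 11/8 + 0*17 = 11/8 + 0 = 11/8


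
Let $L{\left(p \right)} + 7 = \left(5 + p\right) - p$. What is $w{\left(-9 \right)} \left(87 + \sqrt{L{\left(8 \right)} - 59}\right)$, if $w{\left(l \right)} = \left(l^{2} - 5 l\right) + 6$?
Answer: $11484 + 132 i \sqrt{61} \approx 11484.0 + 1031.0 i$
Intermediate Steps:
$L{\left(p \right)} = -2$ ($L{\left(p \right)} = -7 + \left(\left(5 + p\right) - p\right) = -7 + 5 = -2$)
$w{\left(l \right)} = 6 + l^{2} - 5 l$
$w{\left(-9 \right)} \left(87 + \sqrt{L{\left(8 \right)} - 59}\right) = \left(6 + \left(-9\right)^{2} - -45\right) \left(87 + \sqrt{-2 - 59}\right) = \left(6 + 81 + 45\right) \left(87 + \sqrt{-61}\right) = 132 \left(87 + i \sqrt{61}\right) = 11484 + 132 i \sqrt{61}$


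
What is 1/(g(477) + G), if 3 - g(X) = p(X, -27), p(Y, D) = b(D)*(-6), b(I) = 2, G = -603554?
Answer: -1/603539 ≈ -1.6569e-6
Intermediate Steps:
p(Y, D) = -12 (p(Y, D) = 2*(-6) = -12)
g(X) = 15 (g(X) = 3 - 1*(-12) = 3 + 12 = 15)
1/(g(477) + G) = 1/(15 - 603554) = 1/(-603539) = -1/603539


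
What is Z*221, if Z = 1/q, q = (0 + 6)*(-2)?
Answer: -221/12 ≈ -18.417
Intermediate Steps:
q = -12 (q = 6*(-2) = -12)
Z = -1/12 (Z = 1/(-12) = -1/12 ≈ -0.083333)
Z*221 = -1/12*221 = -221/12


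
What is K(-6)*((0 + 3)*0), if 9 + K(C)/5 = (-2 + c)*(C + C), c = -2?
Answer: 0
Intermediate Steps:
K(C) = -45 - 40*C (K(C) = -45 + 5*((-2 - 2)*(C + C)) = -45 + 5*(-8*C) = -45 - 40*C)
K(-6)*((0 + 3)*0) = (-45 - 40*(-6))*((0 + 3)*0) = (-45 + 240)*(3*0) = 195*0 = 0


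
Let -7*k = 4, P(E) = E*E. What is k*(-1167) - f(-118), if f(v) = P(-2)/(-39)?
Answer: 182080/273 ≈ 666.96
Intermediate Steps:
P(E) = E²
k = -4/7 (k = -⅐*4 = -4/7 ≈ -0.57143)
f(v) = -4/39 (f(v) = (-2)²/(-39) = 4*(-1/39) = -4/39)
k*(-1167) - f(-118) = -4/7*(-1167) - 1*(-4/39) = 4668/7 + 4/39 = 182080/273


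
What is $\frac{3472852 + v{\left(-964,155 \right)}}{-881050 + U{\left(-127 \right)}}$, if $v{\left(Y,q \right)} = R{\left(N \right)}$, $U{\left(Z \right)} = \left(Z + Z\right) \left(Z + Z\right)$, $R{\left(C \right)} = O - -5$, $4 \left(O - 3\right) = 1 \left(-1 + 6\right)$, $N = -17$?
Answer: $- \frac{13891445}{3266136} \approx -4.2532$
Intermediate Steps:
$O = \frac{17}{4}$ ($O = 3 + \frac{1 \left(-1 + 6\right)}{4} = 3 + \frac{1 \cdot 5}{4} = 3 + \frac{1}{4} \cdot 5 = 3 + \frac{5}{4} = \frac{17}{4} \approx 4.25$)
$R{\left(C \right)} = \frac{37}{4}$ ($R{\left(C \right)} = \frac{17}{4} - -5 = \frac{17}{4} + 5 = \frac{37}{4}$)
$U{\left(Z \right)} = 4 Z^{2}$ ($U{\left(Z \right)} = 2 Z 2 Z = 4 Z^{2}$)
$v{\left(Y,q \right)} = \frac{37}{4}$
$\frac{3472852 + v{\left(-964,155 \right)}}{-881050 + U{\left(-127 \right)}} = \frac{3472852 + \frac{37}{4}}{-881050 + 4 \left(-127\right)^{2}} = \frac{13891445}{4 \left(-881050 + 4 \cdot 16129\right)} = \frac{13891445}{4 \left(-881050 + 64516\right)} = \frac{13891445}{4 \left(-816534\right)} = \frac{13891445}{4} \left(- \frac{1}{816534}\right) = - \frac{13891445}{3266136}$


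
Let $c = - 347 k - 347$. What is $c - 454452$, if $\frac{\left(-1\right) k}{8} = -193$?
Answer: $-990567$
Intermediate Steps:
$k = 1544$ ($k = \left(-8\right) \left(-193\right) = 1544$)
$c = -536115$ ($c = \left(-347\right) 1544 - 347 = -535768 - 347 = -536115$)
$c - 454452 = -536115 - 454452 = -990567$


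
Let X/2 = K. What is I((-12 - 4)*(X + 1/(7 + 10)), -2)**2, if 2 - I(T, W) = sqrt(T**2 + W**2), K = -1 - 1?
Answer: 1151496/289 - 8*sqrt(287585)/17 ≈ 3732.1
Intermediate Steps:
K = -2
X = -4 (X = 2*(-2) = -4)
I(T, W) = 2 - sqrt(T**2 + W**2)
I((-12 - 4)*(X + 1/(7 + 10)), -2)**2 = (2 - sqrt(((-12 - 4)*(-4 + 1/(7 + 10)))**2 + (-2)**2))**2 = (2 - sqrt((-16*(-4 + 1/17))**2 + 4))**2 = (2 - sqrt((-16*(-67/17))**2 + 4))**2 = (2 - sqrt((1072/17)**2 + 4))**2 = (2 - sqrt(1149184/289 + 4))**2 = (2 - sqrt(1150340/289))**2 = (2 - 2*sqrt(287585)/17)**2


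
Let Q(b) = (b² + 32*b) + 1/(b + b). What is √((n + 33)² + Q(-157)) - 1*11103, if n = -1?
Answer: -11103 + 11*√16825690/314 ≈ -10959.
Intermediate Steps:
Q(b) = b² + 1/(2*b) + 32*b (Q(b) = (b² + 32*b) + 1/(2*b) = b² + 1/(2*b) + 32*b)
√((n + 33)² + Q(-157)) - 1*11103 = √((-1 + 33)² + ((-157)² + (½)/(-157) + 32*(-157))) - 1*11103 = √(32² + (24649 + (½)*(-1/157) - 5024)) - 11103 = √(1024 + (24649 - 1/314 - 5024)) - 11103 = √(1024 + 6162249/314) - 11103 = √(6483785/314) - 11103 = 11*√16825690/314 - 11103 = -11103 + 11*√16825690/314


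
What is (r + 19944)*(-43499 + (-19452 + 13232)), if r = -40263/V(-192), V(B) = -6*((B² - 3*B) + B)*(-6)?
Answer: -147739609471879/148992 ≈ -9.9159e+8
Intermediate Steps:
V(B) = -72*B + 36*B² (V(B) = -6*(B² - 2*B)*(-6) = (-6*B² + 12*B)*(-6) = -72*B + 36*B²)
r = -13421/446976 (r = -40263*(-1/(6912*(-2 - 192))) = -40263/(36*(-192)*(-194)) = -40263/1340928 = -40263*1/1340928 = -13421/446976 ≈ -0.030026)
(r + 19944)*(-43499 + (-19452 + 13232)) = (-13421/446976 + 19944)*(-43499 + (-19452 + 13232)) = 8914475923*(-43499 - 6220)/446976 = (8914475923/446976)*(-49719) = -147739609471879/148992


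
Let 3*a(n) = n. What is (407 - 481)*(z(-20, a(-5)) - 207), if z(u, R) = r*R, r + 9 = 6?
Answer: 14948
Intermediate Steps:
r = -3 (r = -9 + 6 = -3)
a(n) = n/3
z(u, R) = -3*R
(407 - 481)*(z(-20, a(-5)) - 207) = (407 - 481)*(-(-5) - 207) = -74*(-3*(-5/3) - 207) = -74*(5 - 207) = -74*(-202) = 14948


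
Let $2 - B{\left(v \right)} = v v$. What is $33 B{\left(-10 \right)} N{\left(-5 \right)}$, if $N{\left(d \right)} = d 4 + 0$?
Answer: $64680$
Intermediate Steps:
$B{\left(v \right)} = 2 - v^{2}$ ($B{\left(v \right)} = 2 - v v = 2 - v^{2}$)
$N{\left(d \right)} = 4 d$ ($N{\left(d \right)} = 4 d + 0 = 4 d$)
$33 B{\left(-10 \right)} N{\left(-5 \right)} = 33 \left(2 - \left(-10\right)^{2}\right) 4 \left(-5\right) = 33 \left(2 - 100\right) \left(-20\right) = 33 \left(-98\right) \left(-20\right) = \left(-3234\right) \left(-20\right) = 64680$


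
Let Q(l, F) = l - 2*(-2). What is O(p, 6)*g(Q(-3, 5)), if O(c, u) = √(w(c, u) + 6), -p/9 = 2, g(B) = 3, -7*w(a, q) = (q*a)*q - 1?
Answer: 3*√4837/7 ≈ 29.807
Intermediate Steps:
Q(l, F) = 4 + l (Q(l, F) = l + 4 = 4 + l)
w(a, q) = ⅐ - a*q²/7 (w(a, q) = -((q*a)*q - 1)/7 = -((a*q)*q - 1)/7 = -(a*q² - 1)/7 = -(-1 + a*q²)/7 = ⅐ - a*q²/7)
p = -18 (p = -9*2 = -18)
O(c, u) = √(43/7 - c*u²/7) (O(c, u) = √((⅐ - c*u²/7) + 6) = √(43/7 - c*u²/7))
O(p, 6)*g(Q(-3, 5)) = (√(301 - 7*(-18)*6²)/7)*3 = (√(301 - 7*(-18)*36)/7)*3 = (√(301 + 4536)/7)*3 = (√4837/7)*3 = 3*√4837/7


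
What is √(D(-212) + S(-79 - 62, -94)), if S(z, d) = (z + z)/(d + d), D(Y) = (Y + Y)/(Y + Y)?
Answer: √10/2 ≈ 1.5811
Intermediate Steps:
D(Y) = 1 (D(Y) = (2*Y)/((2*Y)) = (2*Y)*(1/(2*Y)) = 1)
S(z, d) = z/d (S(z, d) = (2*z)/((2*d)) = (2*z)*(1/(2*d)) = z/d)
√(D(-212) + S(-79 - 62, -94)) = √(1 + (-79 - 62)/(-94)) = √(1 - 141*(-1/94)) = √(1 + 3/2) = √(5/2) = √10/2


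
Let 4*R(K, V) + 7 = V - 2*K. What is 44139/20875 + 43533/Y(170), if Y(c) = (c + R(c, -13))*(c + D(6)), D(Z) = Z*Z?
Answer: 327232419/68804000 ≈ 4.7560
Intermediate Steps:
R(K, V) = -7/4 - K/2 + V/4 (R(K, V) = -7/4 + (V - 2*K)/4 = -7/4 + (-K/2 + V/4) = -7/4 - K/2 + V/4)
D(Z) = Z²
Y(c) = (-5 + c/2)*(36 + c) (Y(c) = (c + (-7/4 - c/2 + (¼)*(-13)))*(c + 6²) = (c + (-7/4 - c/2 - 13/4))*(c + 36) = (c + (-5 - c/2))*(36 + c) = (-5 + c/2)*(36 + c))
44139/20875 + 43533/Y(170) = 44139/20875 + 43533/(-180 + (½)*170² + 13*170) = 44139*(1/20875) + 43533/(-180 + (½)*28900 + 2210) = 44139/20875 + 43533/(-180 + 14450 + 2210) = 44139/20875 + 43533/16480 = 327232419/68804000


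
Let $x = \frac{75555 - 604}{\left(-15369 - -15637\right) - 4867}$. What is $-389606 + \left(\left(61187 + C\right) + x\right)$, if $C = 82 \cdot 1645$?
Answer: $- \frac{890114822}{4599} \approx -1.9355 \cdot 10^{5}$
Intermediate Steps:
$C = 134890$
$x = - \frac{74951}{4599}$ ($x = \frac{74951}{\left(-15369 + 15637\right) - 4867} = \frac{74951}{268 - 4867} = \frac{74951}{-4599} = 74951 \left(- \frac{1}{4599}\right) = - \frac{74951}{4599} \approx -16.297$)
$-389606 + \left(\left(61187 + C\right) + x\right) = -389606 + \left(\left(61187 + 134890\right) - \frac{74951}{4599}\right) = -389606 + \left(196077 - \frac{74951}{4599}\right) = -389606 + \frac{901683172}{4599} = - \frac{890114822}{4599}$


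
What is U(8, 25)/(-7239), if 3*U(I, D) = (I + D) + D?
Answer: -58/21717 ≈ -0.0026707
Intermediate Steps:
U(I, D) = I/3 + 2*D/3 (U(I, D) = ((I + D) + D)/3 = ((D + I) + D)/3 = (I + 2*D)/3 = I/3 + 2*D/3)
U(8, 25)/(-7239) = ((⅓)*8 + (⅔)*25)/(-7239) = (8/3 + 50/3)*(-1/7239) = (58/3)*(-1/7239) = -58/21717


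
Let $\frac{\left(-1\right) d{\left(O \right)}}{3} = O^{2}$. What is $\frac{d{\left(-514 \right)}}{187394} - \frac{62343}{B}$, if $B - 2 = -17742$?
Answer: $- \frac{1188903489}{1662184780} \approx -0.71527$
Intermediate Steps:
$B = -17740$ ($B = 2 - 17742 = -17740$)
$d{\left(O \right)} = - 3 O^{2}$
$\frac{d{\left(-514 \right)}}{187394} - \frac{62343}{B} = \frac{\left(-3\right) \left(-514\right)^{2}}{187394} - \frac{62343}{-17740} = \left(-3\right) 264196 \cdot \frac{1}{187394} - - \frac{62343}{17740} = \left(-792588\right) \frac{1}{187394} + \frac{62343}{17740} = - \frac{396294}{93697} + \frac{62343}{17740} = - \frac{1188903489}{1662184780}$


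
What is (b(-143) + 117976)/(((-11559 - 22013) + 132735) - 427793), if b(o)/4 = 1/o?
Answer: -8435282/23497045 ≈ -0.35899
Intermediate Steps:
b(o) = 4/o
(b(-143) + 117976)/(((-11559 - 22013) + 132735) - 427793) = (4/(-143) + 117976)/(((-11559 - 22013) + 132735) - 427793) = (4*(-1/143) + 117976)/((-33572 + 132735) - 427793) = (-4/143 + 117976)/(99163 - 427793) = (16870564/143)/(-328630) = (16870564/143)*(-1/328630) = -8435282/23497045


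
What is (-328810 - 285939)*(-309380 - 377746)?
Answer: 422410021374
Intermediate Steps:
(-328810 - 285939)*(-309380 - 377746) = -614749*(-687126) = 422410021374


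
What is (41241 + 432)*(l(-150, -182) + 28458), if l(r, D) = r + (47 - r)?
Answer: 1187888865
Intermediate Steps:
l(r, D) = 47
(41241 + 432)*(l(-150, -182) + 28458) = (41241 + 432)*(47 + 28458) = 41673*28505 = 1187888865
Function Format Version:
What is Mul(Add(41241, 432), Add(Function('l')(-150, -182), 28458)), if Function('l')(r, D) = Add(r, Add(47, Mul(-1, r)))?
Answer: 1187888865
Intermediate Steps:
Function('l')(r, D) = 47
Mul(Add(41241, 432), Add(Function('l')(-150, -182), 28458)) = Mul(Add(41241, 432), Add(47, 28458)) = Mul(41673, 28505) = 1187888865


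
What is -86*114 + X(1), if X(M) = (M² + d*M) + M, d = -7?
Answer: -9809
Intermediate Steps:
X(M) = M² - 6*M (X(M) = (M² - 7*M) + M = M² - 6*M)
-86*114 + X(1) = -86*114 + 1*(-6 + 1) = -9804 + 1*(-5) = -9804 - 5 = -9809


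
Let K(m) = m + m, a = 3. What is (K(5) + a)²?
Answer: 169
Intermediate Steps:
K(m) = 2*m
(K(5) + a)² = (2*5 + 3)² = (10 + 3)² = 13² = 169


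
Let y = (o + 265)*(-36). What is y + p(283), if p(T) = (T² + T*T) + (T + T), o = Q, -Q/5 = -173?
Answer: 120064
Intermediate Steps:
Q = 865 (Q = -5*(-173) = 865)
o = 865
p(T) = 2*T + 2*T² (p(T) = (T² + T²) + 2*T = 2*T² + 2*T = 2*T + 2*T²)
y = -40680 (y = (865 + 265)*(-36) = 1130*(-36) = -40680)
y + p(283) = -40680 + 2*283*(1 + 283) = -40680 + 2*283*284 = -40680 + 160744 = 120064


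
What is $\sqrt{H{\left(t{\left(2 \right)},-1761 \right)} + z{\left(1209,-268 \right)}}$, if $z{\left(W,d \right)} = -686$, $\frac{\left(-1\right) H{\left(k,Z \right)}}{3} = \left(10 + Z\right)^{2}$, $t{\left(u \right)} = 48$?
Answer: $i \sqrt{9198689} \approx 3032.9 i$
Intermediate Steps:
$H{\left(k,Z \right)} = - 3 \left(10 + Z\right)^{2}$
$\sqrt{H{\left(t{\left(2 \right)},-1761 \right)} + z{\left(1209,-268 \right)}} = \sqrt{- 3 \left(10 - 1761\right)^{2} - 686} = \sqrt{- 3 \left(-1751\right)^{2} - 686} = \sqrt{\left(-3\right) 3066001 - 686} = \sqrt{-9198003 - 686} = \sqrt{-9198689} = i \sqrt{9198689}$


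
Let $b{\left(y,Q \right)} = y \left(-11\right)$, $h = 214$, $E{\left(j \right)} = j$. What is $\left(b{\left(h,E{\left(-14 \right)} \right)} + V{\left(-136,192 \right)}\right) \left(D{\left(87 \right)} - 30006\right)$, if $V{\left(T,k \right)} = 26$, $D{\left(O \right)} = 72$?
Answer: $69686352$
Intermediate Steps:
$b{\left(y,Q \right)} = - 11 y$
$\left(b{\left(h,E{\left(-14 \right)} \right)} + V{\left(-136,192 \right)}\right) \left(D{\left(87 \right)} - 30006\right) = \left(\left(-11\right) 214 + 26\right) \left(72 - 30006\right) = \left(-2354 + 26\right) \left(-29934\right) = \left(-2328\right) \left(-29934\right) = 69686352$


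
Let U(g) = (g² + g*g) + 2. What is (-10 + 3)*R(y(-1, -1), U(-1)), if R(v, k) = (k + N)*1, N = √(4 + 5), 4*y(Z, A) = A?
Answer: -49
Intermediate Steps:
y(Z, A) = A/4
N = 3 (N = √9 = 3)
U(g) = 2 + 2*g² (U(g) = (g² + g²) + 2 = 2*g² + 2 = 2 + 2*g²)
R(v, k) = 3 + k (R(v, k) = (k + 3)*1 = (3 + k)*1 = 3 + k)
(-10 + 3)*R(y(-1, -1), U(-1)) = (-10 + 3)*(3 + (2 + 2*(-1)²)) = -7*(3 + (2 + 2*1)) = -7*(3 + (2 + 2)) = -7*(3 + 4) = -7*7 = -49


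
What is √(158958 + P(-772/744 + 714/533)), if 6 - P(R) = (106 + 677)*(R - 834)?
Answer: √886461472103766/33046 ≈ 900.97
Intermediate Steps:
P(R) = 653028 - 783*R (P(R) = 6 - (106 + 677)*(R - 834) = 6 - 783*(-834 + R) = 6 - (-653022 + 783*R) = 6 + (653022 - 783*R) = 653028 - 783*R)
√(158958 + P(-772/744 + 714/533)) = √(158958 + (653028 - 783*(-772/744 + 714/533))) = √(158958 + (653028 - 783*(-772*1/744 + 714*(1/533)))) = √(158958 + (653028 - 783*(-193/186 + 714/533))) = √(158958 + (653028 - 783*29935/99138)) = √(158958 + (653028 - 7813035/33046)) = √(158958 + 21572150253/33046) = √(26825076321/33046) = √886461472103766/33046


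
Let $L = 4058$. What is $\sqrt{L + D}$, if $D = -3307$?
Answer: $\sqrt{751} \approx 27.404$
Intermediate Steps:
$\sqrt{L + D} = \sqrt{4058 - 3307} = \sqrt{751}$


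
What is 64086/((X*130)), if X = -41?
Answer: -32043/2665 ≈ -12.024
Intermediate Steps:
64086/((X*130)) = 64086/((-41*130)) = 64086/(-5330) = 64086*(-1/5330) = -32043/2665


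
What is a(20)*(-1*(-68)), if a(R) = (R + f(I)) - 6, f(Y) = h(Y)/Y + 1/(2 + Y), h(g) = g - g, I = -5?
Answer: 2788/3 ≈ 929.33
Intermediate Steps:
h(g) = 0
f(Y) = 1/(2 + Y) (f(Y) = 0/Y + 1/(2 + Y) = 0 + 1/(2 + Y) = 1/(2 + Y))
a(R) = -19/3 + R (a(R) = (R + 1/(2 - 5)) - 6 = (R + 1/(-3)) - 6 = (R - 1/3) - 6 = (-1/3 + R) - 6 = -19/3 + R)
a(20)*(-1*(-68)) = (-19/3 + 20)*(-1*(-68)) = (41/3)*68 = 2788/3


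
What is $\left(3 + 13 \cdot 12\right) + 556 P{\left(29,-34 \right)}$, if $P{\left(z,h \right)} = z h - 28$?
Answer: $-563625$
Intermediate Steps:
$P{\left(z,h \right)} = -28 + h z$ ($P{\left(z,h \right)} = h z - 28 = -28 + h z$)
$\left(3 + 13 \cdot 12\right) + 556 P{\left(29,-34 \right)} = \left(3 + 13 \cdot 12\right) + 556 \left(-28 - 986\right) = \left(3 + 156\right) + 556 \left(-28 - 986\right) = 159 + 556 \left(-1014\right) = 159 - 563784 = -563625$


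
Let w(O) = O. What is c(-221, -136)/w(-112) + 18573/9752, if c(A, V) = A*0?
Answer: 18573/9752 ≈ 1.9045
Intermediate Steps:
c(A, V) = 0
c(-221, -136)/w(-112) + 18573/9752 = 0/(-112) + 18573/9752 = 0*(-1/112) + 18573*(1/9752) = 0 + 18573/9752 = 18573/9752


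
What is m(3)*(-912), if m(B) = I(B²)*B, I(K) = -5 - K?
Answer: 38304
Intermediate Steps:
m(B) = B*(-5 - B²) (m(B) = (-5 - B²)*B = B*(-5 - B²))
m(3)*(-912) = -1*3*(5 + 3²)*(-912) = -1*3*(5 + 9)*(-912) = -1*3*14*(-912) = -42*(-912) = 38304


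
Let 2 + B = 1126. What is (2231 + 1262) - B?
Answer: 2369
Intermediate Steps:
B = 1124 (B = -2 + 1126 = 1124)
(2231 + 1262) - B = (2231 + 1262) - 1*1124 = 3493 - 1124 = 2369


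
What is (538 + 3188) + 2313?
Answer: 6039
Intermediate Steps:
(538 + 3188) + 2313 = 3726 + 2313 = 6039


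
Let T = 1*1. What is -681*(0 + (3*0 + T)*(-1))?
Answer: 681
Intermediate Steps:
T = 1
-681*(0 + (3*0 + T)*(-1)) = -681*(0 + (3*0 + 1)*(-1)) = -681*(0 + (0 + 1)*(-1)) = -681*(0 + 1*(-1)) = -681*(0 - 1) = -681*(-1) = 681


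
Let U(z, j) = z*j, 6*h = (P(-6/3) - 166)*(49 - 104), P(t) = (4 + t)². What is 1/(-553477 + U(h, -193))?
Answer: -1/840082 ≈ -1.1904e-6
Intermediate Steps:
h = 1485 (h = (((4 - 6/3)² - 166)*(49 - 104))/6 = (((4 - 6*⅓)² - 166)*(-55))/6 = (((4 - 2)² - 166)*(-55))/6 = ((2² - 166)*(-55))/6 = ((4 - 166)*(-55))/6 = (-162*(-55))/6 = (⅙)*8910 = 1485)
U(z, j) = j*z
1/(-553477 + U(h, -193)) = 1/(-553477 - 193*1485) = 1/(-553477 - 286605) = 1/(-840082) = -1/840082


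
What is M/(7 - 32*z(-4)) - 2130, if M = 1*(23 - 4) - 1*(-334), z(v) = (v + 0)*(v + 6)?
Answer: -559837/263 ≈ -2128.7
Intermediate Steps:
z(v) = v*(6 + v)
M = 353 (M = 1*19 + 334 = 19 + 334 = 353)
M/(7 - 32*z(-4)) - 2130 = 353/(7 - (-128)*(6 - 4)) - 2130 = 353/(7 - (-128)*2) - 2130 = 353/(7 - 32*(-8)) - 2130 = 353/(7 + 256) - 2130 = 353/263 - 2130 = -559837/263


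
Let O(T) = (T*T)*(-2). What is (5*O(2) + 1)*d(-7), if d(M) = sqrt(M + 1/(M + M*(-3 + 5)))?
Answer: -26*I*sqrt(777)/7 ≈ -103.53*I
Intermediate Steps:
O(T) = -2*T**2 (O(T) = T**2*(-2) = -2*T**2)
d(M) = sqrt(M + 1/(3*M)) (d(M) = sqrt(M + 1/(M + M*2)) = sqrt(M + 1/(M + 2*M)) = sqrt(M + 1/(3*M)))
(5*O(2) + 1)*d(-7) = (5*(-2*2**2) + 1)*(sqrt(3/(-7) + 9*(-7))/3) = (5*(-2*4) + 1)*(sqrt(3*(-1/7) - 63)/3) = (5*(-8) + 1)*(sqrt(-3/7 - 63)/3) = (-40 + 1)*(sqrt(-444/7)/3) = -13*2*I*sqrt(777)/7 = -26*I*sqrt(777)/7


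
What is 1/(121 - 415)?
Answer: -1/294 ≈ -0.0034014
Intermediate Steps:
1/(121 - 415) = 1/(-294) = -1/294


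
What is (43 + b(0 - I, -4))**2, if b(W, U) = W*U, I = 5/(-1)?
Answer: 529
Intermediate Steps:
I = -5 (I = 5*(-1) = -5)
b(W, U) = U*W
(43 + b(0 - I, -4))**2 = (43 - 4*(0 - 1*(-5)))**2 = (43 - 4*(0 + 5))**2 = (43 - 4*5)**2 = (43 - 20)**2 = 23**2 = 529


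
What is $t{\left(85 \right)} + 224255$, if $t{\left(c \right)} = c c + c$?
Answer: $231565$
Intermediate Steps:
$t{\left(c \right)} = c + c^{2}$ ($t{\left(c \right)} = c^{2} + c = c + c^{2}$)
$t{\left(85 \right)} + 224255 = 85 \left(1 + 85\right) + 224255 = 85 \cdot 86 + 224255 = 7310 + 224255 = 231565$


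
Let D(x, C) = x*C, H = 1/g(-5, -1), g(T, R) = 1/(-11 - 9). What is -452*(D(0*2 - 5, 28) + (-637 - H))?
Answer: 342164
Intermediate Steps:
g(T, R) = -1/20 (g(T, R) = 1/(-20) = -1/20)
H = -20 (H = 1/(-1/20) = -20)
D(x, C) = C*x
-452*(D(0*2 - 5, 28) + (-637 - H)) = -452*(28*(0*2 - 5) + (-637 - 1*(-20))) = -452*(28*(0 - 5) + (-637 + 20)) = -452*(28*(-5) - 617) = -452*(-140 - 617) = -452*(-757) = 342164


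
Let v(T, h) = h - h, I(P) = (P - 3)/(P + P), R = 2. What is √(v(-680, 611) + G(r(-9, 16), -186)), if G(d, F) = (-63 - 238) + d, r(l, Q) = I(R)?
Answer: I*√1205/2 ≈ 17.357*I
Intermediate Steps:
I(P) = (-3 + P)/(2*P) (I(P) = (-3 + P)/((2*P)) = (-3 + P)*(1/(2*P)) = (-3 + P)/(2*P))
r(l, Q) = -¼ (r(l, Q) = (½)*(-3 + 2)/2 = (½)*(½)*(-1) = -¼)
v(T, h) = 0
G(d, F) = -301 + d
√(v(-680, 611) + G(r(-9, 16), -186)) = √(0 + (-301 - ¼)) = √(0 - 1205/4) = √(-1205/4) = I*√1205/2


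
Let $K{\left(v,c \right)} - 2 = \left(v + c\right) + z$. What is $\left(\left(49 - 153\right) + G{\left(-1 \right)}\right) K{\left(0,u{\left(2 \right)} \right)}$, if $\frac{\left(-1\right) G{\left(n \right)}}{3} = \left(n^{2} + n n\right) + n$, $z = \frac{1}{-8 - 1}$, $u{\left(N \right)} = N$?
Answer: $- \frac{3745}{9} \approx -416.11$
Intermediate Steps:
$z = - \frac{1}{9}$ ($z = \frac{1}{-9} = - \frac{1}{9} \approx -0.11111$)
$K{\left(v,c \right)} = \frac{17}{9} + c + v$ ($K{\left(v,c \right)} = 2 - \left(\frac{1}{9} - c - v\right) = 2 + \left(- \frac{1}{9} + c + v\right) = \frac{17}{9} + c + v$)
$G{\left(n \right)} = - 6 n^{2} - 3 n$ ($G{\left(n \right)} = - 3 \left(\left(n^{2} + n n\right) + n\right) = - 3 \left(\left(n^{2} + n^{2}\right) + n\right) = - 3 \left(2 n^{2} + n\right) = - 3 \left(n + 2 n^{2}\right) = - 6 n^{2} - 3 n$)
$\left(\left(49 - 153\right) + G{\left(-1 \right)}\right) K{\left(0,u{\left(2 \right)} \right)} = \left(\left(49 - 153\right) - - 3 \left(1 + 2 \left(-1\right)\right)\right) \left(\frac{17}{9} + 2 + 0\right) = \left(\left(49 - 153\right) - - 3 \left(1 - 2\right)\right) \frac{35}{9} = \left(-104 - \left(-3\right) \left(-1\right)\right) \frac{35}{9} = \left(-104 - 3\right) \frac{35}{9} = \left(-107\right) \frac{35}{9} = - \frac{3745}{9}$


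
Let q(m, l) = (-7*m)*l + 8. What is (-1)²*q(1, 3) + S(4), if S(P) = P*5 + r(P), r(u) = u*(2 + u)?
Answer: 31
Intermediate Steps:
S(P) = 5*P + P*(2 + P) (S(P) = P*5 + P*(2 + P) = 5*P + P*(2 + P))
q(m, l) = 8 - 7*l*m (q(m, l) = -7*l*m + 8 = 8 - 7*l*m)
(-1)²*q(1, 3) + S(4) = (-1)²*(8 - 7*3*1) + 4*(7 + 4) = 1*(8 - 21) + 4*11 = 1*(-13) + 44 = -13 + 44 = 31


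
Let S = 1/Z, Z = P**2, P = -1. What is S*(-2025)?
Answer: -2025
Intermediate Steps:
Z = 1 (Z = (-1)**2 = 1)
S = 1 (S = 1/1 = 1)
S*(-2025) = 1*(-2025) = -2025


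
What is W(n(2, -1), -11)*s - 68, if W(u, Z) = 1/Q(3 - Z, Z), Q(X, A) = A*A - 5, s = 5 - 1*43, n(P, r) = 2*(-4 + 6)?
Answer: -3963/58 ≈ -68.328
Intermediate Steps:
n(P, r) = 4 (n(P, r) = 2*2 = 4)
s = -38 (s = 5 - 43 = -38)
Q(X, A) = -5 + A² (Q(X, A) = A² - 5 = -5 + A²)
W(u, Z) = 1/(-5 + Z²)
W(n(2, -1), -11)*s - 68 = -38/(-5 + (-11)²) - 68 = -38/(-5 + 121) - 68 = -38/116 - 68 = (1/116)*(-38) - 68 = -19/58 - 68 = -3963/58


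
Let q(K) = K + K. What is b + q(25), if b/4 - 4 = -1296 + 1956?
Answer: 2706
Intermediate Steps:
q(K) = 2*K
b = 2656 (b = 16 + 4*(-1296 + 1956) = 16 + 4*660 = 16 + 2640 = 2656)
b + q(25) = 2656 + 2*25 = 2656 + 50 = 2706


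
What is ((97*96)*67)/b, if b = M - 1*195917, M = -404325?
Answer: -311952/300121 ≈ -1.0394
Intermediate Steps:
b = -600242 (b = -404325 - 1*195917 = -404325 - 195917 = -600242)
((97*96)*67)/b = ((97*96)*67)/(-600242) = (9312*67)*(-1/600242) = 623904*(-1/600242) = -311952/300121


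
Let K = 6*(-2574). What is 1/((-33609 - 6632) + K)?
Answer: -1/55685 ≈ -1.7958e-5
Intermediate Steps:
K = -15444
1/((-33609 - 6632) + K) = 1/((-33609 - 6632) - 15444) = 1/(-40241 - 15444) = 1/(-55685) = -1/55685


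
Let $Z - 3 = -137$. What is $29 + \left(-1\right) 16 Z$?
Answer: $2173$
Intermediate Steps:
$Z = -134$ ($Z = 3 - 137 = -134$)
$29 + \left(-1\right) 16 Z = 29 + \left(-1\right) 16 \left(-134\right) = 29 - -2144 = 29 + 2144 = 2173$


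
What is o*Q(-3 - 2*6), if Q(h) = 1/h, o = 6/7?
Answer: -2/35 ≈ -0.057143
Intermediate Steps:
o = 6/7 (o = 6*(1/7) = 6/7 ≈ 0.85714)
Q(h) = 1/h
o*Q(-3 - 2*6) = 6/(7*(-3 - 2*6)) = 6/(7*(-3 - 12)) = (6/7)/(-15) = (6/7)*(-1/15) = -2/35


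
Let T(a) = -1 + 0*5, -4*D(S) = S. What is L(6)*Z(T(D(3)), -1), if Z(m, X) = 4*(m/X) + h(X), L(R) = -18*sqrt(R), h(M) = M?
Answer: -54*sqrt(6) ≈ -132.27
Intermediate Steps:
D(S) = -S/4
T(a) = -1 (T(a) = -1 + 0 = -1)
Z(m, X) = X + 4*m/X (Z(m, X) = 4*(m/X) + X = 4*m/X + X = X + 4*m/X)
L(6)*Z(T(D(3)), -1) = (-18*sqrt(6))*(-1 + 4*(-1)/(-1)) = (-18*sqrt(6))*(-1 + 4*(-1)*(-1)) = (-18*sqrt(6))*(-1 + 4) = -18*sqrt(6)*3 = -54*sqrt(6)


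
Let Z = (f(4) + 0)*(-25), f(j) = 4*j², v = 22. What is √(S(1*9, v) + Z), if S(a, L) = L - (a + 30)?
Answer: 7*I*√33 ≈ 40.212*I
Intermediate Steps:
S(a, L) = -30 + L - a (S(a, L) = L - (30 + a) = L + (-30 - a) = -30 + L - a)
Z = -1600 (Z = (4*4² + 0)*(-25) = (4*16 + 0)*(-25) = (64 + 0)*(-25) = 64*(-25) = -1600)
√(S(1*9, v) + Z) = √((-30 + 22 - 9) - 1600) = √(-17 - 1600) = √(-1617) = 7*I*√33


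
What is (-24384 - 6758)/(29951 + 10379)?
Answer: -15571/20165 ≈ -0.77218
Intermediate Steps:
(-24384 - 6758)/(29951 + 10379) = -31142/40330 = -31142*1/40330 = -15571/20165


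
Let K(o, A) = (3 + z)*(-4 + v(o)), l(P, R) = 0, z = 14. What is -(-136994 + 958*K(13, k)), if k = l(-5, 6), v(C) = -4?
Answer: 267282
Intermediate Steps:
k = 0
K(o, A) = -136 (K(o, A) = (3 + 14)*(-4 - 4) = 17*(-8) = -136)
-(-136994 + 958*K(13, k)) = -958/(1/(-136 - 143)) = -958/(1/(-279)) = -958/(-1/279) = -958*(-279) = 267282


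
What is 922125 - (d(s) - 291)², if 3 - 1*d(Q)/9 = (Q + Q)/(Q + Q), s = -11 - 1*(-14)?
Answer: 847596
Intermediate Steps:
s = 3 (s = -11 + 14 = 3)
d(Q) = 18 (d(Q) = 27 - 9*(Q + Q)/(Q + Q) = 27 - 9*2*Q/(2*Q) = 27 - 9*2*Q*1/(2*Q) = 27 - 9*1 = 27 - 9 = 18)
922125 - (d(s) - 291)² = 922125 - (18 - 291)² = 922125 - 1*(-273)² = 922125 - 1*74529 = 922125 - 74529 = 847596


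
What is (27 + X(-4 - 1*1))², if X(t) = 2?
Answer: 841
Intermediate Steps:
(27 + X(-4 - 1*1))² = (27 + 2)² = 29² = 841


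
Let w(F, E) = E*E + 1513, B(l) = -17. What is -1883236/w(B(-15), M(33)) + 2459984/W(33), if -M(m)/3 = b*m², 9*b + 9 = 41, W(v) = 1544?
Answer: 41491254637014/26042063017 ≈ 1593.2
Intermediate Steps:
b = 32/9 (b = -1 + (⅑)*41 = -1 + 41/9 = 32/9 ≈ 3.5556)
M(m) = -32*m²/3
w(F, E) = 1513 + E² (w(F, E) = E² + 1513 = 1513 + E²)
-1883236/w(B(-15), M(33)) + 2459984/W(33) = -1883236/(1513 + (-32/3*33²)²) + 2459984/1544 = -1883236/(1513 + (-32/3*1089)²) + 2459984*(1/1544) = -1883236/(1513 + (-11616)²) + 307498/193 = -1883236/(1513 + 134931456) + 307498/193 = -1883236/134932969 + 307498/193 = 41491254637014/26042063017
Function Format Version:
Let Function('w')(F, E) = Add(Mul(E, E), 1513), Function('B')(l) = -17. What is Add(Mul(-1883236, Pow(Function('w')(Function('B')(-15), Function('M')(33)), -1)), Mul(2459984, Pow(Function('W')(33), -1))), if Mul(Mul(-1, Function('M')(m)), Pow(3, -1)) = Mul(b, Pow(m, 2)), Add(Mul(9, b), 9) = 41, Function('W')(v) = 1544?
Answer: Rational(41491254637014, 26042063017) ≈ 1593.2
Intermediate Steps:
b = Rational(32, 9) (b = Add(-1, Mul(Rational(1, 9), 41)) = Add(-1, Rational(41, 9)) = Rational(32, 9) ≈ 3.5556)
Function('M')(m) = Mul(Rational(-32, 3), Pow(m, 2)) (Function('M')(m) = Mul(-3, Mul(Rational(32, 9), Pow(m, 2))) = Mul(Rational(-32, 3), Pow(m, 2)))
Function('w')(F, E) = Add(1513, Pow(E, 2)) (Function('w')(F, E) = Add(Pow(E, 2), 1513) = Add(1513, Pow(E, 2)))
Add(Mul(-1883236, Pow(Function('w')(Function('B')(-15), Function('M')(33)), -1)), Mul(2459984, Pow(Function('W')(33), -1))) = Add(Mul(-1883236, Pow(Add(1513, Pow(Mul(Rational(-32, 3), Pow(33, 2)), 2)), -1)), Mul(2459984, Pow(1544, -1))) = Add(Mul(-1883236, Pow(Add(1513, Pow(Mul(Rational(-32, 3), 1089), 2)), -1)), Mul(2459984, Rational(1, 1544))) = Add(Mul(-1883236, Pow(Add(1513, Pow(-11616, 2)), -1)), Rational(307498, 193)) = Add(Mul(-1883236, Pow(Add(1513, 134931456), -1)), Rational(307498, 193)) = Add(Mul(-1883236, Pow(134932969, -1)), Rational(307498, 193)) = Add(Mul(-1883236, Rational(1, 134932969)), Rational(307498, 193)) = Add(Rational(-1883236, 134932969), Rational(307498, 193)) = Rational(41491254637014, 26042063017)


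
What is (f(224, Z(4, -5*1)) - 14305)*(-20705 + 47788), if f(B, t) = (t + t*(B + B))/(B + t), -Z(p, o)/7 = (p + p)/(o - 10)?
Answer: -23620600948/61 ≈ -3.8722e+8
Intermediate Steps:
Z(p, o) = -14*p/(-10 + o) (Z(p, o) = -7*(p + p)/(o - 10) = -7*2*p/(-10 + o) = -14*p/(-10 + o))
f(B, t) = (t + 2*B*t)/(B + t) (f(B, t) = (t + t*(2*B))/(B + t) = (t + 2*B*t)/(B + t))
(f(224, Z(4, -5*1)) - 14305)*(-20705 + 47788) = ((-14*4/(-10 - 5*1))*(1 + 2*224)/(224 - 14*4/(-10 - 5*1)) - 14305)*(-20705 + 47788) = ((-14*4/(-10 - 5))*(1 + 448)/(224 - 14*4/(-10 - 5)) - 14305)*27083 = (-14*4/(-15)*449/(224 - 14*4/(-15)) - 14305)*27083 = (-14*4*(-1/15)*449/(224 - 14*4*(-1/15)) - 14305)*27083 = ((56/15)*449/(224 + 56/15) - 14305)*27083 = ((56/15)*449/(3416/15) - 14305)*27083 = ((56/15)*(15/3416)*449 - 14305)*27083 = (449/61 - 14305)*27083 = -872156/61*27083 = -23620600948/61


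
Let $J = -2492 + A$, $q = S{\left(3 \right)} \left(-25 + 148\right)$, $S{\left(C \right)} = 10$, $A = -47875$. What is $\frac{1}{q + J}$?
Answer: $- \frac{1}{49137} \approx -2.0351 \cdot 10^{-5}$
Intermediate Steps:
$q = 1230$ ($q = 10 \left(-25 + 148\right) = 10 \cdot 123 = 1230$)
$J = -50367$ ($J = -2492 - 47875 = -50367$)
$\frac{1}{q + J} = \frac{1}{1230 - 50367} = \frac{1}{-49137} = - \frac{1}{49137}$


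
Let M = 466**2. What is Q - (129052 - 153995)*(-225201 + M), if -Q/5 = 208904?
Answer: -201710955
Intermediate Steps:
Q = -1044520 (Q = -5*208904 = -1044520)
M = 217156
Q - (129052 - 153995)*(-225201 + M) = -1044520 - (129052 - 153995)*(-225201 + 217156) = -1044520 - (-24943)*(-8045) = -1044520 - 1*200666435 = -1044520 - 200666435 = -201710955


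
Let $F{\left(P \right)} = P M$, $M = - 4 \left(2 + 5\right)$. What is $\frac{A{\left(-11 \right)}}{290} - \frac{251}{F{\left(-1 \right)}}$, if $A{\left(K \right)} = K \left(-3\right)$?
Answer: $- \frac{35933}{4060} \approx -8.8505$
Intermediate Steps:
$A{\left(K \right)} = - 3 K$
$M = -28$ ($M = \left(-4\right) 7 = -28$)
$F{\left(P \right)} = - 28 P$ ($F{\left(P \right)} = P \left(-28\right) = - 28 P$)
$\frac{A{\left(-11 \right)}}{290} - \frac{251}{F{\left(-1 \right)}} = \frac{\left(-3\right) \left(-11\right)}{290} - \frac{251}{\left(-28\right) \left(-1\right)} = 33 \cdot \frac{1}{290} - \frac{251}{28} = \frac{33}{290} - \frac{251}{28} = - \frac{35933}{4060}$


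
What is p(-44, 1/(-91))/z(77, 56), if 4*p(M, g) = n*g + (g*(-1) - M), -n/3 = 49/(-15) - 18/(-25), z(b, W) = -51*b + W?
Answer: -49967/17613050 ≈ -0.0028369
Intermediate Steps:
z(b, W) = W - 51*b
n = 191/25 (n = -3*(49/(-15) - 18/(-25)) = -3*(49*(-1/15) - 18*(-1/25)) = -3*(-49/15 + 18/25) = -3*(-191/75) = 191/25 ≈ 7.6400)
p(M, g) = -M/4 + 83*g/50 (p(M, g) = (191*g/25 + (g*(-1) - M))/4 = (191*g/25 + (-g - M))/4 = (191*g/25 + (-M - g))/4 = (-M + 166*g/25)/4 = -M/4 + 83*g/50)
p(-44, 1/(-91))/z(77, 56) = (-¼*(-44) + (83/50)/(-91))/(56 - 51*77) = (11 + (83/50)*(-1/91))/(56 - 3927) = (11 - 83/4550)/(-3871) = (49967/4550)*(-1/3871) = -49967/17613050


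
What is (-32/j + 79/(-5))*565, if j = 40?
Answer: -9379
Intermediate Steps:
(-32/j + 79/(-5))*565 = (-32/40 + 79/(-5))*565 = (-32*1/40 + 79*(-1/5))*565 = (-4/5 - 79/5)*565 = -83/5*565 = -9379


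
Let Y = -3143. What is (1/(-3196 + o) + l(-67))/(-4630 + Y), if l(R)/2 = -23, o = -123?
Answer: 152675/25798587 ≈ 0.0059180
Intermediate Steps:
l(R) = -46 (l(R) = 2*(-23) = -46)
(1/(-3196 + o) + l(-67))/(-4630 + Y) = (1/(-3196 - 123) - 46)/(-4630 - 3143) = (1/(-3319) - 46)/(-7773) = (-1/3319 - 46)*(-1/7773) = -152675/3319*(-1/7773) = 152675/25798587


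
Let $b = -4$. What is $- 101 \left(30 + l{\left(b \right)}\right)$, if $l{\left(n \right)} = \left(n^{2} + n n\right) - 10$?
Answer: $-5252$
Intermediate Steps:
$l{\left(n \right)} = -10 + 2 n^{2}$ ($l{\left(n \right)} = \left(n^{2} + n^{2}\right) - 10 = 2 n^{2} - 10 = -10 + 2 n^{2}$)
$- 101 \left(30 + l{\left(b \right)}\right) = - 101 \left(30 - \left(10 - 2 \left(-4\right)^{2}\right)\right) = - 101 \left(30 + \left(-10 + 2 \cdot 16\right)\right) = - 101 \left(30 + \left(-10 + 32\right)\right) = - 101 \left(30 + 22\right) = \left(-101\right) 52 = -5252$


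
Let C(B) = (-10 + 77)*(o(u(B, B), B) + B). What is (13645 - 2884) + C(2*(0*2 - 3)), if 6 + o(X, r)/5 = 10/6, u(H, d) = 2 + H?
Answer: 26722/3 ≈ 8907.3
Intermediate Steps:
o(X, r) = -65/3 (o(X, r) = -30 + 5*(10/6) = -30 + 5*(10*(⅙)) = -30 + 5*(5/3) = -30 + 25/3 = -65/3)
C(B) = -4355/3 + 67*B (C(B) = (-10 + 77)*(-65/3 + B) = 67*(-65/3 + B) = -4355/3 + 67*B)
(13645 - 2884) + C(2*(0*2 - 3)) = (13645 - 2884) + (-4355/3 + 67*(2*(0*2 - 3))) = 10761 + (-4355/3 + 67*(2*(0 - 3))) = 10761 + (-4355/3 + 67*(2*(-3))) = 10761 + (-4355/3 + 67*(-6)) = 10761 + (-4355/3 - 402) = 10761 - 5561/3 = 26722/3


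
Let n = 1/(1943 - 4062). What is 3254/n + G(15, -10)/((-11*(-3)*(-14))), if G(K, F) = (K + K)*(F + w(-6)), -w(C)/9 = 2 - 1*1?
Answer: -530932307/77 ≈ -6.8952e+6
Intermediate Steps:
w(C) = -9 (w(C) = -9*(2 - 1*1) = -9*(2 - 1) = -9*1 = -9)
G(K, F) = 2*K*(-9 + F) (G(K, F) = (K + K)*(F - 9) = (2*K)*(-9 + F) = 2*K*(-9 + F))
n = -1/2119 (n = 1/(-2119) = -1/2119 ≈ -0.00047192)
3254/n + G(15, -10)/((-11*(-3)*(-14))) = 3254/(-1/2119) + (2*15*(-9 - 10))/((-11*(-3)*(-14))) = 3254*(-2119) + (2*15*(-19))/((33*(-14))) = -6895226 - 570/(-462) = -6895226 - 570*(-1/462) = -6895226 + 95/77 = -530932307/77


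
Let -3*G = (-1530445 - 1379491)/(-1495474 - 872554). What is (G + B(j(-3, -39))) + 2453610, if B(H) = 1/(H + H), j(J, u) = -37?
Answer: 322466997940103/131425554 ≈ 2.4536e+6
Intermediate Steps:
G = -727484/1776021 (G = -(-1530445 - 1379491)/(3*(-1495474 - 872554)) = -(-2909936)/(3*(-2368028)) = -(-2909936)*(-1)/(3*2368028) = -1/3*727484/592007 = -727484/1776021 ≈ -0.40961)
B(H) = 1/(2*H)
(G + B(j(-3, -39))) + 2453610 = (-727484/1776021 + (1/2)/(-37)) + 2453610 = (-727484/1776021 + (1/2)*(-1/37)) + 2453610 = (-727484/1776021 - 1/74) + 2453610 = -55609837/131425554 + 2453610 = 322466997940103/131425554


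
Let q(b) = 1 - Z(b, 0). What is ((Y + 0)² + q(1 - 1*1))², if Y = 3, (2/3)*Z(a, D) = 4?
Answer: 16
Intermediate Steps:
Z(a, D) = 6 (Z(a, D) = (3/2)*4 = 6)
q(b) = -5 (q(b) = 1 - 1*6 = 1 - 6 = -5)
((Y + 0)² + q(1 - 1*1))² = ((3 + 0)² - 5)² = (3² - 5)² = (9 - 5)² = 4² = 16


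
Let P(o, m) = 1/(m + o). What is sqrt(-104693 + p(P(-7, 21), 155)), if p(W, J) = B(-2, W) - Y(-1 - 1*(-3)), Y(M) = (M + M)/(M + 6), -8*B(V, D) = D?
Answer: I*sqrt(82079711)/28 ≈ 323.56*I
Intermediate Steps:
B(V, D) = -D/8
Y(M) = 2*M/(6 + M) (Y(M) = (2*M)/(6 + M) = 2*M/(6 + M))
p(W, J) = -1/2 - W/8 (p(W, J) = -W/8 - 2*(-1 - 1*(-3))/(6 + (-1 - 1*(-3))) = -W/8 - 2*(-1 + 3)/(6 + (-1 + 3)) = -W/8 - 2*2/(6 + 2) = -W/8 - 2*2/8 = -W/8 - 1*1/2 = -W/8 - 1/2 = -1/2 - W/8)
sqrt(-104693 + p(P(-7, 21), 155)) = sqrt(-104693 + (-1/2 - 1/(8*(21 - 7)))) = sqrt(-104693 + (-1/2 - 1/8/14)) = sqrt(-104693 + (-1/2 - 1/8*1/14)) = sqrt(-104693 + (-1/2 - 1/112)) = sqrt(-104693 - 57/112) = sqrt(-11725673/112) = I*sqrt(82079711)/28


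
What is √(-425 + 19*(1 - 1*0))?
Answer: I*√406 ≈ 20.149*I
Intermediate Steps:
√(-425 + 19*(1 - 1*0)) = √(-425 + 19*(1 + 0)) = √(-425 + 19*1) = √(-425 + 19) = √(-406) = I*√406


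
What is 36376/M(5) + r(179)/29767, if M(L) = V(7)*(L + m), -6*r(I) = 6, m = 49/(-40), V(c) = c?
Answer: 43312174623/31463719 ≈ 1376.6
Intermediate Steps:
m = -49/40 (m = 49*(-1/40) = -49/40 ≈ -1.2250)
r(I) = -1 (r(I) = -⅙*6 = -1)
M(L) = -343/40 + 7*L (M(L) = 7*(L - 49/40) = 7*(-49/40 + L) = -343/40 + 7*L)
36376/M(5) + r(179)/29767 = 36376/(-343/40 + 7*5) - 1/29767 = 36376/(-343/40 + 35) - 1*1/29767 = 36376/(1057/40) - 1/29767 = 36376*(40/1057) - 1/29767 = 1455040/1057 - 1/29767 = 43312174623/31463719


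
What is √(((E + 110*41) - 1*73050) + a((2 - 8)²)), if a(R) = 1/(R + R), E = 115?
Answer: I*√9853198/12 ≈ 261.58*I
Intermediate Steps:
a(R) = 1/(2*R)
√(((E + 110*41) - 1*73050) + a((2 - 8)²)) = √(((115 + 110*41) - 1*73050) + 1/(2*((2 - 8)²))) = √(((115 + 4510) - 73050) + 1/(2*((-6)²))) = √((4625 - 73050) + (½)/36) = √(-68425 + (½)*(1/36)) = √(-68425 + 1/72) = √(-4926599/72) = I*√9853198/12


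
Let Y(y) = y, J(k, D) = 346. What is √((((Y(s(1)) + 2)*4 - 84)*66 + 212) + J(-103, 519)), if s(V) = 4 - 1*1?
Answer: I*√3666 ≈ 60.547*I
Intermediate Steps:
s(V) = 3 (s(V) = 4 - 1 = 3)
√((((Y(s(1)) + 2)*4 - 84)*66 + 212) + J(-103, 519)) = √((((3 + 2)*4 - 84)*66 + 212) + 346) = √(((5*4 - 84)*66 + 212) + 346) = √(((20 - 84)*66 + 212) + 346) = √((-64*66 + 212) + 346) = √((-4224 + 212) + 346) = √(-4012 + 346) = √(-3666) = I*√3666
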